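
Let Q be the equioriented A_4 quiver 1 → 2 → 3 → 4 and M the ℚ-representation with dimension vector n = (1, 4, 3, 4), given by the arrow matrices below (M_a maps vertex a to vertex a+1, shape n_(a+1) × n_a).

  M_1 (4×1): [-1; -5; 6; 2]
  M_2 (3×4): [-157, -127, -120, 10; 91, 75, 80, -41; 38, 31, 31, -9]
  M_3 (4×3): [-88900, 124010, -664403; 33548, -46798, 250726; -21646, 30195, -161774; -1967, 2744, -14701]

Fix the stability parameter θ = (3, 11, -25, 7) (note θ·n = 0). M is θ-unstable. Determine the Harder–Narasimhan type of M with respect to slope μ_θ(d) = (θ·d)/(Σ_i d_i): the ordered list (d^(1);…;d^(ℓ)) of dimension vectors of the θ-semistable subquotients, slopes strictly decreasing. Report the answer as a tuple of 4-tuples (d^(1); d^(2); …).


Interval decomposition of M: I[1,4], I[2,2], I[2,4]^2, I[4,4].
HN type (ℓ=4): μ^(1)=11; μ^(2)=7; μ^(3)=-11/3; μ^(4)=-7

((0, 1, 0, 0); (0, 0, 0, 4); (1, 1, 1, 0); (0, 2, 2, 0))


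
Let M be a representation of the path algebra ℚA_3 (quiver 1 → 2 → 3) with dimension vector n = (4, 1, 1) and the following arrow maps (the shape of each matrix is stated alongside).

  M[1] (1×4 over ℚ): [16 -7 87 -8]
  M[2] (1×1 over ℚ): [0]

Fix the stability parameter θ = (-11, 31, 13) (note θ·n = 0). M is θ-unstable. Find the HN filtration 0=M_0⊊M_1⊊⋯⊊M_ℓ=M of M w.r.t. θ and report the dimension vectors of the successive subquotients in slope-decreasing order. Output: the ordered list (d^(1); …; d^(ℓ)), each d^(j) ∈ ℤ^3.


Via rank(M_{q-1}∘⋯∘M_p): M ≅ I[1,1]^3, I[1,2], I[3,3].
μ_θ-semistable layers: μ^(1)=31; μ^(2)=13; μ^(3)=-11

((0, 1, 0); (0, 0, 1); (4, 0, 0))


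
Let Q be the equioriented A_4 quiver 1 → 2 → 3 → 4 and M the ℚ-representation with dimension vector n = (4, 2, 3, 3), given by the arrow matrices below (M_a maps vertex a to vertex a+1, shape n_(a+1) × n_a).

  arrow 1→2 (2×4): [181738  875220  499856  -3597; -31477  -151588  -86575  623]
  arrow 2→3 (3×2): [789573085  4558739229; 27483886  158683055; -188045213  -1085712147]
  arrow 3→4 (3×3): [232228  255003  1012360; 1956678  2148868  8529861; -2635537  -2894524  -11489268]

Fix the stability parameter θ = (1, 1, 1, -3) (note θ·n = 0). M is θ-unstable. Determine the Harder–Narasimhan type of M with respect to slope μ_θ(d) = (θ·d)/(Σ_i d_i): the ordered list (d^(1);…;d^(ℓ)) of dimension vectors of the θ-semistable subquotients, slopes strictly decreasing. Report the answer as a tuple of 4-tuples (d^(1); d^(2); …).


Interval decomposition of M: I[1,1]^2, I[1,4]^2, I[3,4].
HN type (ℓ=3): μ^(1)=1; μ^(2)=0; μ^(3)=-1

((2, 0, 0, 0); (2, 2, 2, 2); (0, 0, 1, 1))


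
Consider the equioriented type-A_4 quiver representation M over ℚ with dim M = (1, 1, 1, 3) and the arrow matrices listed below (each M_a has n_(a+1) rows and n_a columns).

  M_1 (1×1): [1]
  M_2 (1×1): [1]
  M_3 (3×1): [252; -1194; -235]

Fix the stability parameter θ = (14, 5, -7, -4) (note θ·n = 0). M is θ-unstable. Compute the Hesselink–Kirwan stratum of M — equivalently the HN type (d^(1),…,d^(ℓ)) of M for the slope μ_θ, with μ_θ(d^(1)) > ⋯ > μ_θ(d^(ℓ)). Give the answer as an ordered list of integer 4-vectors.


Barcode: M ≅ I[1,4], I[4,4]^2. HN layers by μ_θ (2 steps, strictly decreasing):
  μ^(1)=2; μ^(2)=-4

((1, 1, 1, 1); (0, 0, 0, 2))


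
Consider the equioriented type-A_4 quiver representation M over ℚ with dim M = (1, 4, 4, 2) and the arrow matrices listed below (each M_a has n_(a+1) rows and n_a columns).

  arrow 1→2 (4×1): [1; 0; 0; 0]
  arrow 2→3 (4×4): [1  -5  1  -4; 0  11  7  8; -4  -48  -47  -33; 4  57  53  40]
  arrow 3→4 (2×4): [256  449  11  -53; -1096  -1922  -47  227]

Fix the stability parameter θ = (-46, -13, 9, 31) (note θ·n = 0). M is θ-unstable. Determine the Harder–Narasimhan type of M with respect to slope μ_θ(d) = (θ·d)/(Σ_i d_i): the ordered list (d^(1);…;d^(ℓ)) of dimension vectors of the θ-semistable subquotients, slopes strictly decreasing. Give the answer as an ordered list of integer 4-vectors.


Interval decomposition of M: I[1,3], I[2,2], I[2,4]^2, I[3,3].
HN type (ℓ=4): μ^(1)=31; μ^(2)=9; μ^(3)=-13; μ^(4)=-46

((0, 0, 0, 2); (0, 0, 4, 0); (0, 4, 0, 0); (1, 0, 0, 0))


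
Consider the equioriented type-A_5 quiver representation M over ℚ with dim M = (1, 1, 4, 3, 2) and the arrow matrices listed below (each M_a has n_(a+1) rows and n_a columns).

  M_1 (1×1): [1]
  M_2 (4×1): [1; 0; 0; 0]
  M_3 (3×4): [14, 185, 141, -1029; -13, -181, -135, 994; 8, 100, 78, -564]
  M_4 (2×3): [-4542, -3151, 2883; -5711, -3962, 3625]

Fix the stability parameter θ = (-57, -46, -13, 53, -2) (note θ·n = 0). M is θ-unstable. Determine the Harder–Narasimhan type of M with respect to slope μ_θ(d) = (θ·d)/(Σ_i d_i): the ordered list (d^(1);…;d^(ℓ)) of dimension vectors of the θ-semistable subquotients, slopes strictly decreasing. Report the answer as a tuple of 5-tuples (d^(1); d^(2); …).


Via rank(M_{q-1}∘⋯∘M_p): M ≅ I[1,5], I[3,3], I[3,4], I[3,5].
μ_θ-semistable layers: μ^(1)=53; μ^(2)=51/2; μ^(3)=-13; μ^(4)=-46; μ^(5)=-57

((0, 0, 0, 1, 0); (0, 0, 0, 2, 2); (0, 0, 4, 0, 0); (0, 1, 0, 0, 0); (1, 0, 0, 0, 0))


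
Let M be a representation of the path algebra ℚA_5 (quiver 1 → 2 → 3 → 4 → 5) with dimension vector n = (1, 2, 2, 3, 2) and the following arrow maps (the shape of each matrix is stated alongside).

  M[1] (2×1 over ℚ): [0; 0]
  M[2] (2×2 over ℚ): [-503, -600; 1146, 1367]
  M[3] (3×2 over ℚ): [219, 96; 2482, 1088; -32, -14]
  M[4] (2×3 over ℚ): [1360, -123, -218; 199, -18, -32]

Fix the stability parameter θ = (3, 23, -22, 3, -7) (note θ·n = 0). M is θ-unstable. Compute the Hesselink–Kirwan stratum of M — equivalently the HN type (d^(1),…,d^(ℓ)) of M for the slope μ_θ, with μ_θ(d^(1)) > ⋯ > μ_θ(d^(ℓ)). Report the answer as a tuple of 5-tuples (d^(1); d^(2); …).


Via rank(M_{q-1}∘⋯∘M_p): M ≅ I[1,1], I[2,5]^2, I[4,4].
μ_θ-semistable layers: μ^(1)=3; μ^(2)=-3/4

((1, 0, 0, 1, 0); (0, 2, 2, 2, 2))


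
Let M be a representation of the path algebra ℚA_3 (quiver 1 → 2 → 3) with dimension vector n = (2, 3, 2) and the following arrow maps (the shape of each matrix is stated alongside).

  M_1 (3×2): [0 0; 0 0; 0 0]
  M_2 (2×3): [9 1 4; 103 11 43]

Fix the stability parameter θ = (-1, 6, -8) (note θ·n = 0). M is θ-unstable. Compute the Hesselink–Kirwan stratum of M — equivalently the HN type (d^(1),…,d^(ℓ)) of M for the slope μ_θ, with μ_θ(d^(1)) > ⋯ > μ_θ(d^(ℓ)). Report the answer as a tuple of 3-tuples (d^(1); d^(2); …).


Barcode: M ≅ I[1,1]^2, I[2,2], I[2,3]^2. HN layers by μ_θ (2 steps, strictly decreasing):
  μ^(1)=6; μ^(2)=-1

((0, 1, 0); (2, 2, 2))


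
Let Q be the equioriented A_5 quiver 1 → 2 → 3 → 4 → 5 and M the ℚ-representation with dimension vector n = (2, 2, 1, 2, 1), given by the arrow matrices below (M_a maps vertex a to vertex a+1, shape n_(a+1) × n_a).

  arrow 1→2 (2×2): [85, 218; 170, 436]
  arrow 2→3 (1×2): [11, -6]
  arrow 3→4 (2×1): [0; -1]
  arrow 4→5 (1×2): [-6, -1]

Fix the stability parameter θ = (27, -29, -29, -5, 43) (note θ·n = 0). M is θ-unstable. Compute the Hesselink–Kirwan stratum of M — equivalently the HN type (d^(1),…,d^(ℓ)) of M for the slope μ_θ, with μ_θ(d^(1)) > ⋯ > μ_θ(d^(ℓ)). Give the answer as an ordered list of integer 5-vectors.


Via rank(M_{q-1}∘⋯∘M_p): M ≅ I[1,1], I[1,5], I[2,2], I[4,4].
μ_θ-semistable layers: μ^(1)=43; μ^(2)=27; μ^(3)=-5; μ^(4)=-31/3; μ^(5)=-29

((0, 0, 0, 0, 1); (1, 0, 0, 0, 0); (0, 0, 0, 2, 0); (1, 1, 1, 0, 0); (0, 1, 0, 0, 0))


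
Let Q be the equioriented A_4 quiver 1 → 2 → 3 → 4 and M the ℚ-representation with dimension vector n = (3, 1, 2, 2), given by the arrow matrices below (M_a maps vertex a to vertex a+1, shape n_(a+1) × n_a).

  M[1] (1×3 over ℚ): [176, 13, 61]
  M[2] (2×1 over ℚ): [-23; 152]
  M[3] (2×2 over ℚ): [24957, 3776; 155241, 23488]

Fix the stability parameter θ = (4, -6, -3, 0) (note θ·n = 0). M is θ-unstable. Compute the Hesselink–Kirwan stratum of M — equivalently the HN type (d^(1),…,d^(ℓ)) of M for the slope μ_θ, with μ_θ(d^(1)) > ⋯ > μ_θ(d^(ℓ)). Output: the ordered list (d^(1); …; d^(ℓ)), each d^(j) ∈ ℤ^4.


Via rank(M_{q-1}∘⋯∘M_p): M ≅ I[1,1]^2, I[1,4], I[3,3], I[4,4].
μ_θ-semistable layers: μ^(1)=4; μ^(2)=0; μ^(3)=-5/3; μ^(4)=-3

((2, 0, 0, 0); (0, 0, 0, 2); (1, 1, 1, 0); (0, 0, 1, 0))


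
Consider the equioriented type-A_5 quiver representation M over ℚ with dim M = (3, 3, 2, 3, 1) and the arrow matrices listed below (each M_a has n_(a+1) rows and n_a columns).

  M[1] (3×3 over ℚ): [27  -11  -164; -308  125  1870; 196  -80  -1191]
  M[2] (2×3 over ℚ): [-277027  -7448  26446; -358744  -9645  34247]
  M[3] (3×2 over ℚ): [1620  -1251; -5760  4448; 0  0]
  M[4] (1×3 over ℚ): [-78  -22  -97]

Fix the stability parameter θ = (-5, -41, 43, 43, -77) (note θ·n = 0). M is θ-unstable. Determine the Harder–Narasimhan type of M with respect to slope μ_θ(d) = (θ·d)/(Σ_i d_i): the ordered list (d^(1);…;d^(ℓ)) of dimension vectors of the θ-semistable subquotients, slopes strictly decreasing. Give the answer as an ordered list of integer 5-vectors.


Via rank(M_{q-1}∘⋯∘M_p): M ≅ I[1,2], I[1,3], I[1,5], I[4,4]^2.
μ_θ-semistable layers: μ^(1)=43; μ^(2)=3; μ^(3)=-23

((0, 0, 1, 2, 0); (0, 0, 1, 1, 1); (3, 3, 0, 0, 0))


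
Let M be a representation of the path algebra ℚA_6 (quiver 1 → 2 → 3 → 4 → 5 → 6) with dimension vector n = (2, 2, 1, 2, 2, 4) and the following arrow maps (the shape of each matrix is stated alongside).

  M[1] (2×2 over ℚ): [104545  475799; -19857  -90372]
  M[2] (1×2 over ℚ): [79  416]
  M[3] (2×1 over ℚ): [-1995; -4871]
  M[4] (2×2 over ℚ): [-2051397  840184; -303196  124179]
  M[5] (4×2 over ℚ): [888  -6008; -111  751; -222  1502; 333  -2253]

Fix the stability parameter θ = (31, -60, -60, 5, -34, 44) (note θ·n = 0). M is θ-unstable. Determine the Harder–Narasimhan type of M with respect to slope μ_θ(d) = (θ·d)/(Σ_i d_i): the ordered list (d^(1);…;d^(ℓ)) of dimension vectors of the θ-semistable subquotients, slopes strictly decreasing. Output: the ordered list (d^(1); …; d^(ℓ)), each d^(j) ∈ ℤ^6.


Interval decomposition of M: I[1,2], I[1,5], I[4,6], I[6,6]^3.
HN type (ℓ=3): μ^(1)=44; μ^(2)=-29/2; μ^(3)=-89/3

((0, 0, 0, 0, 0, 4); (1, 1, 0, 2, 2, 0); (1, 1, 1, 0, 0, 0))


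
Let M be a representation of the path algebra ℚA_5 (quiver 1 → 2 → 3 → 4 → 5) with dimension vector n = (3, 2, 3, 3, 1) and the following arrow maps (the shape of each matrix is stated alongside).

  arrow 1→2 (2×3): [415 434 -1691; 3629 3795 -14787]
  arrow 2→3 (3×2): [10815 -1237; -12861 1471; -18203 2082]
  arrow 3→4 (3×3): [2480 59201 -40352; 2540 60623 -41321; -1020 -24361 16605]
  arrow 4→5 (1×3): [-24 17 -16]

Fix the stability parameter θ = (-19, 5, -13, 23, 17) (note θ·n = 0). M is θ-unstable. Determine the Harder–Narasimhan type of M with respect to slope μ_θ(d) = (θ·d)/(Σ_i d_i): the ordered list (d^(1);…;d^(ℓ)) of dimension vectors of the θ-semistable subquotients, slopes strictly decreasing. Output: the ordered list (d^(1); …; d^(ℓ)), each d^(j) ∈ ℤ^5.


Barcode: M ≅ I[1,1], I[1,4], I[1,5], I[3,3], I[4,4]. HN layers by μ_θ (5 steps, strictly decreasing):
  μ^(1)=23; μ^(2)=20; μ^(3)=-4; μ^(4)=-13; μ^(5)=-19

((0, 0, 0, 2, 0); (0, 0, 0, 1, 1); (0, 2, 2, 0, 0); (0, 0, 1, 0, 0); (3, 0, 0, 0, 0))


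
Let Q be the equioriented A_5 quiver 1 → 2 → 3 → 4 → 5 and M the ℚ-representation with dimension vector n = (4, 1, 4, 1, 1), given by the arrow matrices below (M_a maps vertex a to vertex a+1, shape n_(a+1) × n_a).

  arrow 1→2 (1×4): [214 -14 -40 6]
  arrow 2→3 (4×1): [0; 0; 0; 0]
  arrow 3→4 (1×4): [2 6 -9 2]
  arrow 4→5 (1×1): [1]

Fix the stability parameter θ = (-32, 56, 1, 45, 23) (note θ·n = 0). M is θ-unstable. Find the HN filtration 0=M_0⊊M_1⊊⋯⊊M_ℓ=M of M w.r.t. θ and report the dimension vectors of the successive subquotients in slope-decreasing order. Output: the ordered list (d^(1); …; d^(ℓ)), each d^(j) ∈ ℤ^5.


Via rank(M_{q-1}∘⋯∘M_p): M ≅ I[1,1]^3, I[1,2], I[3,3]^3, I[3,5].
μ_θ-semistable layers: μ^(1)=56; μ^(2)=34; μ^(3)=1; μ^(4)=-32

((0, 1, 0, 0, 0); (0, 0, 0, 1, 1); (0, 0, 4, 0, 0); (4, 0, 0, 0, 0))


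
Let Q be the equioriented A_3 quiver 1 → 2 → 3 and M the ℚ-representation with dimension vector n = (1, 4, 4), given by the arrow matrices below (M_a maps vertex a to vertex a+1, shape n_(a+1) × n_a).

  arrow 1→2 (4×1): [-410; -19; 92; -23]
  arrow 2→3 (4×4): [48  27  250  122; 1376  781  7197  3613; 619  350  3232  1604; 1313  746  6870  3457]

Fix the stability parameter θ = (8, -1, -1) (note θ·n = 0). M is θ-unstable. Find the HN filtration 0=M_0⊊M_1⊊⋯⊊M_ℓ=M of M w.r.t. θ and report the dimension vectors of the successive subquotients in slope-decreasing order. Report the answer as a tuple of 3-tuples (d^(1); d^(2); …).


Interval decomposition of M: I[1,3], I[2,3]^3.
HN type (ℓ=2): μ^(1)=2; μ^(2)=-1

((1, 1, 1); (0, 3, 3))


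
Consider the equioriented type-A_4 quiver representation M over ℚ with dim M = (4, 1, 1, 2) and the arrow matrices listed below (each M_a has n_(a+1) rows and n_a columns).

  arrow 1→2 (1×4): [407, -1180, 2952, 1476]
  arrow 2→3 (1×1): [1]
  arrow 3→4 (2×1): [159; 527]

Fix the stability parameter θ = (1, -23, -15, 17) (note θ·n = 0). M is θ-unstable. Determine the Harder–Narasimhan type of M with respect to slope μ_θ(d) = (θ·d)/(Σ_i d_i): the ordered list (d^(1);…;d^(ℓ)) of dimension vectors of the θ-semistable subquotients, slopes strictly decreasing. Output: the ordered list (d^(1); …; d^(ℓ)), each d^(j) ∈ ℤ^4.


Via rank(M_{q-1}∘⋯∘M_p): M ≅ I[1,1]^3, I[1,4], I[4,4].
μ_θ-semistable layers: μ^(1)=17; μ^(2)=1; μ^(3)=-37/3

((0, 0, 0, 2); (3, 0, 0, 0); (1, 1, 1, 0))


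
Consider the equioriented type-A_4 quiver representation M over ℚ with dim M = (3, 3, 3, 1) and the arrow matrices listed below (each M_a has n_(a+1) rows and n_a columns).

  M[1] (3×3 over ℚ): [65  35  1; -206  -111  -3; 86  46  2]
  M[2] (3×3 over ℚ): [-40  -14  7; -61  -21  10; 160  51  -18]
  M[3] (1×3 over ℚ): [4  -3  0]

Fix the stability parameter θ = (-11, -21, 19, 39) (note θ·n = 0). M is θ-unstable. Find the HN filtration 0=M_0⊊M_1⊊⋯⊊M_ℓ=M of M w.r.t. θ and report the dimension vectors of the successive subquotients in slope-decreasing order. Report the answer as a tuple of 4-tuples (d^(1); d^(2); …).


Barcode: M ≅ I[1,1], I[1,3], I[1,4], I[2,3]. HN layers by μ_θ (5 steps, strictly decreasing):
  μ^(1)=39; μ^(2)=19; μ^(3)=-11; μ^(4)=-16; μ^(5)=-21

((0, 0, 0, 1); (0, 0, 3, 0); (1, 0, 0, 0); (2, 2, 0, 0); (0, 1, 0, 0))


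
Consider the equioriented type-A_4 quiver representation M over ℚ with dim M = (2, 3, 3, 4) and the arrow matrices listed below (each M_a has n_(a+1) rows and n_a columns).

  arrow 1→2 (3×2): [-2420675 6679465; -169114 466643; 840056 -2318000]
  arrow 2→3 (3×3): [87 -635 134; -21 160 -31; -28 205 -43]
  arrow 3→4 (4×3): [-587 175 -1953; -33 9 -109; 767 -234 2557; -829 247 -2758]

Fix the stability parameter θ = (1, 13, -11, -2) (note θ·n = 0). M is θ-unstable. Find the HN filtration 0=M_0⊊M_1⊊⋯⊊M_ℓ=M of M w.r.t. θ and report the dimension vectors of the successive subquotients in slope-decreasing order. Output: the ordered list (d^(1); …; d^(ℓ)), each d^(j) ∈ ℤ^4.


Via rank(M_{q-1}∘⋯∘M_p): M ≅ I[1,4]^2, I[2,2], I[3,4], I[4,4].
μ_θ-semistable layers: μ^(1)=13; μ^(2)=1/4; μ^(3)=-2; μ^(4)=-11

((0, 1, 0, 0); (2, 2, 2, 2); (0, 0, 0, 2); (0, 0, 1, 0))


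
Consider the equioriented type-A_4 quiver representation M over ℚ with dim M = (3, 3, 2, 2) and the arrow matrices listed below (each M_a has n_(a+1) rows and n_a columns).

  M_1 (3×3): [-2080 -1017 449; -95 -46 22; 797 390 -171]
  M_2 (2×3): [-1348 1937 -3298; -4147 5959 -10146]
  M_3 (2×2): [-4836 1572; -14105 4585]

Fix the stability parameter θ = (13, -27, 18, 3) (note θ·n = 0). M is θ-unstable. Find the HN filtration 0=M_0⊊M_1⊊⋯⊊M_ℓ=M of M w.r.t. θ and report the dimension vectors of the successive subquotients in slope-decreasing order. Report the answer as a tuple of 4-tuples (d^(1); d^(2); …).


Interval decomposition of M: I[1,2], I[1,3], I[1,4], I[4,4].
HN type (ℓ=4): μ^(1)=18; μ^(2)=21/2; μ^(3)=3; μ^(4)=-7

((0, 0, 1, 0); (0, 0, 1, 1); (0, 0, 0, 1); (3, 3, 0, 0))


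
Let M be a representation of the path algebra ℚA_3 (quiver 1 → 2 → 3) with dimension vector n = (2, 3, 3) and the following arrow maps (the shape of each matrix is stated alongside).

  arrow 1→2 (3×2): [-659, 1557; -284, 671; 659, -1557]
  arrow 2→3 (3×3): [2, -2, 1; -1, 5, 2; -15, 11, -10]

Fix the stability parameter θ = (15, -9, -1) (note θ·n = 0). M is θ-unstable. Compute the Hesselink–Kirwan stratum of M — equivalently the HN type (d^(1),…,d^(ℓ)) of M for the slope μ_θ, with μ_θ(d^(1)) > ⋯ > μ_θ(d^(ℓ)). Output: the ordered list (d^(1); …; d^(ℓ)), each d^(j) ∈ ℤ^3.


Via rank(M_{q-1}∘⋯∘M_p): M ≅ I[1,3]^2, I[2,2], I[3,3].
μ_θ-semistable layers: μ^(1)=5/3; μ^(2)=-1; μ^(3)=-9

((2, 2, 2); (0, 0, 1); (0, 1, 0))


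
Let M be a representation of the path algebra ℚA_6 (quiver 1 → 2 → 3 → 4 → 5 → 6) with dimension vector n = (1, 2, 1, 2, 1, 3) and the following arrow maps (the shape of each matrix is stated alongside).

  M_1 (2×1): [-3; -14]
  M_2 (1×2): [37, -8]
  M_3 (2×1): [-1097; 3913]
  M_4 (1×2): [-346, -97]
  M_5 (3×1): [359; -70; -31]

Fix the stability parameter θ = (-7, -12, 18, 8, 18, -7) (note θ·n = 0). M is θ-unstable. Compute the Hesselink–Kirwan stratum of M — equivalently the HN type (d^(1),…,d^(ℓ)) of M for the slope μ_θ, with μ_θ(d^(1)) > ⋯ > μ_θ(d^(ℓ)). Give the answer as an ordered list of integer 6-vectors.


Interval decomposition of M: I[1,6], I[2,2], I[4,4], I[6,6]^2.
HN type (ℓ=5): μ^(1)=37/4; μ^(2)=8; μ^(3)=-7; μ^(4)=-19/2; μ^(5)=-12

((0, 0, 1, 1, 1, 1); (0, 0, 0, 1, 0, 0); (0, 0, 0, 0, 0, 2); (1, 1, 0, 0, 0, 0); (0, 1, 0, 0, 0, 0))


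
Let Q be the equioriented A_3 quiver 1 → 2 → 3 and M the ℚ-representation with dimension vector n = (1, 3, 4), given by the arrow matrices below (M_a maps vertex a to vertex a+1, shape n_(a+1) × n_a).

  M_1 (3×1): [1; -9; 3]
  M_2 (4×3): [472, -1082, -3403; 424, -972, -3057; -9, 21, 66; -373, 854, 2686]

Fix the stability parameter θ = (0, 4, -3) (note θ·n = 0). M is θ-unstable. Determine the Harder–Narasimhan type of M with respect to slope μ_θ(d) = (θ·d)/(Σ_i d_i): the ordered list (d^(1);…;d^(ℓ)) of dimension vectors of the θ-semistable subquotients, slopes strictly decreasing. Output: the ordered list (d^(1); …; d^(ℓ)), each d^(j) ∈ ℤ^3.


Barcode: M ≅ I[1,3], I[2,3]^2, I[3,3]. HN layers by μ_θ (3 steps, strictly decreasing):
  μ^(1)=1/2; μ^(2)=0; μ^(3)=-3

((0, 3, 3); (1, 0, 0); (0, 0, 1))


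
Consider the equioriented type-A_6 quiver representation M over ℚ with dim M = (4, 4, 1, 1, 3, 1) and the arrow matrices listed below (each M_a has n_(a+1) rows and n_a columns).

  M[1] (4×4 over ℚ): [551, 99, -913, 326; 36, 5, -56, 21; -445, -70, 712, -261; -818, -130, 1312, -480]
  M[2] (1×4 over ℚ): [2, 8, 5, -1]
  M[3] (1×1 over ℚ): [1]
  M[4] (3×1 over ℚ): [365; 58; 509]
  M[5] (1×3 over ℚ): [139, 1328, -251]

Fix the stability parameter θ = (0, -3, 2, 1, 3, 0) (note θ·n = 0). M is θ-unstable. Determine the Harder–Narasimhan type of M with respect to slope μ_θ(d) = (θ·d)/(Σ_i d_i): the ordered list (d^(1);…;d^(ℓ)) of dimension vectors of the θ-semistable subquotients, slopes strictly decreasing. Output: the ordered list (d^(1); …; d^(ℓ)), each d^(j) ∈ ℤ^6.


Barcode: M ≅ I[1,1], I[1,2]^2, I[1,5], I[2,2], I[5,5], I[5,6]. HN layers by μ_θ (5 steps, strictly decreasing):
  μ^(1)=3; μ^(2)=3/2; μ^(3)=0; μ^(4)=-3/2; μ^(5)=-3

((0, 0, 0, 0, 2, 0); (0, 0, 1, 1, 1, 1); (1, 0, 0, 0, 0, 0); (3, 3, 0, 0, 0, 0); (0, 1, 0, 0, 0, 0))


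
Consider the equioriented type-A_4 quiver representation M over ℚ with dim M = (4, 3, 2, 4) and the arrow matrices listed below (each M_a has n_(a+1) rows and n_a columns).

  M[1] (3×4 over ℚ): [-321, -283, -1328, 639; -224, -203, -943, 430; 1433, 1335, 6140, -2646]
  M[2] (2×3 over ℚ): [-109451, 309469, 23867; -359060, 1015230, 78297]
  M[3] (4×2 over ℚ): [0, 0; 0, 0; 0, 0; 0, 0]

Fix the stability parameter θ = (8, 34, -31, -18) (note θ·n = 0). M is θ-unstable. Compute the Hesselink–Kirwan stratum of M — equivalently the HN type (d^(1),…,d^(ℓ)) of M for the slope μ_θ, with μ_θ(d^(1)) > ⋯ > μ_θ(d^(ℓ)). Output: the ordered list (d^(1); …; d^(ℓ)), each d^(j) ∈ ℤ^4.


Barcode: M ≅ I[1,1], I[1,2], I[1,3]^2, I[4,4]^4. HN layers by μ_θ (4 steps, strictly decreasing):
  μ^(1)=34; μ^(2)=8; μ^(3)=11/3; μ^(4)=-18

((0, 1, 0, 0); (2, 0, 0, 0); (2, 2, 2, 0); (0, 0, 0, 4))


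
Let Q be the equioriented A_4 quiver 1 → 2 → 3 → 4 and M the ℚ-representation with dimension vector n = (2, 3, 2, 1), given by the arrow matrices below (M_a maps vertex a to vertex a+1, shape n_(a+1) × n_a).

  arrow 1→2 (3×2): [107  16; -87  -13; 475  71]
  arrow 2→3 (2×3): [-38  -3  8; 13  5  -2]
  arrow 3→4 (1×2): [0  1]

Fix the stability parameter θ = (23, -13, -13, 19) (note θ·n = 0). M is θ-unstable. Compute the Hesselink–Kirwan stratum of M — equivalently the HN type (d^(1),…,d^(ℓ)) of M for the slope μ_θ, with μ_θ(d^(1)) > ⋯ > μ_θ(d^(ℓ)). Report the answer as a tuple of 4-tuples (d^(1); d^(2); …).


Barcode: M ≅ I[1,3], I[1,4], I[2,2]. HN layers by μ_θ (3 steps, strictly decreasing):
  μ^(1)=19; μ^(2)=-1; μ^(3)=-13

((0, 0, 0, 1); (2, 2, 2, 0); (0, 1, 0, 0))


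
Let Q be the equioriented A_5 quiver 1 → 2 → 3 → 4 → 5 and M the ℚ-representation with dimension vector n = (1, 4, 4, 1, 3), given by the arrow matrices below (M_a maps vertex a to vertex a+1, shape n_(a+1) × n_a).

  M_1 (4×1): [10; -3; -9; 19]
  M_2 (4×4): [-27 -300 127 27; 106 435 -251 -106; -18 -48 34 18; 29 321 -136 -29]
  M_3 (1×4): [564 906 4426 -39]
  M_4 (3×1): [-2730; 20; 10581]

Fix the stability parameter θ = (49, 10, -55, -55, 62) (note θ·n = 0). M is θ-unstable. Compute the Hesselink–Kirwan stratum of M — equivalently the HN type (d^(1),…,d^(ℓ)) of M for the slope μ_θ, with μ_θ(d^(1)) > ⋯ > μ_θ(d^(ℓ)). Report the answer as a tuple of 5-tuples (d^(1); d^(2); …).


Via rank(M_{q-1}∘⋯∘M_p): M ≅ I[1,2], I[2,2], I[2,3], I[2,5], I[3,3]^2, I[5,5]^2.
μ_θ-semistable layers: μ^(1)=62; μ^(2)=59/2; μ^(3)=10; μ^(4)=-45/2; μ^(5)=-100/3; μ^(6)=-55

((0, 0, 0, 0, 3); (1, 1, 0, 0, 0); (0, 1, 0, 0, 0); (0, 1, 1, 0, 0); (0, 1, 1, 1, 0); (0, 0, 2, 0, 0))


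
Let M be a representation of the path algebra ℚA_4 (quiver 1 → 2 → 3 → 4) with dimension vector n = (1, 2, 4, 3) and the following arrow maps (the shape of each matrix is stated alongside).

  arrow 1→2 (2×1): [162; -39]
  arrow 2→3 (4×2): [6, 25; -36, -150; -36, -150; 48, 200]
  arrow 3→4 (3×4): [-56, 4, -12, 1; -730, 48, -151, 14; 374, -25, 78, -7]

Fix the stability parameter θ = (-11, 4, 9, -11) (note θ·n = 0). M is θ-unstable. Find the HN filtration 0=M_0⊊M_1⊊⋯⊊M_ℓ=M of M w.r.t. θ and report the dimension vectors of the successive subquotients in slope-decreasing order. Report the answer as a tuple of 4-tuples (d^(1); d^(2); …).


Via rank(M_{q-1}∘⋯∘M_p): M ≅ I[1,3], I[2,2], I[3,4]^3.
μ_θ-semistable layers: μ^(1)=9; μ^(2)=4; μ^(3)=-1; μ^(4)=-11

((0, 0, 1, 0); (0, 2, 0, 0); (0, 0, 3, 3); (1, 0, 0, 0))


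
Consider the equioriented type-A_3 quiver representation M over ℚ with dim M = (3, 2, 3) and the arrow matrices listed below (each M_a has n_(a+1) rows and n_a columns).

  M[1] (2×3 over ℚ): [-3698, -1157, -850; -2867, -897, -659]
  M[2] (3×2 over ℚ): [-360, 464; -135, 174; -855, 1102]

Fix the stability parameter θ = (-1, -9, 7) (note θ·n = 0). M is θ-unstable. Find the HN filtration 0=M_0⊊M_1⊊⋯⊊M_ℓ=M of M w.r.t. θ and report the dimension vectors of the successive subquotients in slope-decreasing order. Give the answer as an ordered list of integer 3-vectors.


Interval decomposition of M: I[1,1], I[1,2], I[1,3], I[3,3]^2.
HN type (ℓ=3): μ^(1)=7; μ^(2)=-1; μ^(3)=-5

((0, 0, 3); (1, 0, 0); (2, 2, 0))


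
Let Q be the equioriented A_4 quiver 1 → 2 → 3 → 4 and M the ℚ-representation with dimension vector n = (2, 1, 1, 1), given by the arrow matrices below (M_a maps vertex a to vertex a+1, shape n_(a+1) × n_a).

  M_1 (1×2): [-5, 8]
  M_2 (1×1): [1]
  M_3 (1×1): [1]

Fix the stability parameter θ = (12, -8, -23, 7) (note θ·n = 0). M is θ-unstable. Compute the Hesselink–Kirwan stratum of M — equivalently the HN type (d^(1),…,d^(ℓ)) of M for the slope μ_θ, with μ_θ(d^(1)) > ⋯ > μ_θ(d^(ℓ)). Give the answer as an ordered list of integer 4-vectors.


Barcode: M ≅ I[1,1], I[1,4]. HN layers by μ_θ (3 steps, strictly decreasing):
  μ^(1)=12; μ^(2)=7; μ^(3)=-19/3

((1, 0, 0, 0); (0, 0, 0, 1); (1, 1, 1, 0))


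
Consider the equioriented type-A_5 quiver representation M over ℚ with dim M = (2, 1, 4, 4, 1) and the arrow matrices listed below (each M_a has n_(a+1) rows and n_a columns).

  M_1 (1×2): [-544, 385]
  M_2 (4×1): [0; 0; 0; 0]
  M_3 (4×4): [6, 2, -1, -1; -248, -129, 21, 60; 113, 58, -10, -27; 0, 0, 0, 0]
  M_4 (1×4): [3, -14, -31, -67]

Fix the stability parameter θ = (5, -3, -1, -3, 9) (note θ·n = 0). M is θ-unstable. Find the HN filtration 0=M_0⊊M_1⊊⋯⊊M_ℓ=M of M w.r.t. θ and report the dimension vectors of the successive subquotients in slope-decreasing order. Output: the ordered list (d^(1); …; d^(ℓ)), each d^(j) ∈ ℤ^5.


Interval decomposition of M: I[1,1], I[1,2], I[3,3], I[3,4]^2, I[3,5], I[4,4].
HN type (ℓ=6): μ^(1)=9; μ^(2)=5; μ^(3)=1; μ^(4)=-1; μ^(5)=-2; μ^(6)=-3

((0, 0, 0, 0, 1); (1, 0, 0, 0, 0); (1, 1, 0, 0, 0); (0, 0, 1, 0, 0); (0, 0, 3, 3, 0); (0, 0, 0, 1, 0))


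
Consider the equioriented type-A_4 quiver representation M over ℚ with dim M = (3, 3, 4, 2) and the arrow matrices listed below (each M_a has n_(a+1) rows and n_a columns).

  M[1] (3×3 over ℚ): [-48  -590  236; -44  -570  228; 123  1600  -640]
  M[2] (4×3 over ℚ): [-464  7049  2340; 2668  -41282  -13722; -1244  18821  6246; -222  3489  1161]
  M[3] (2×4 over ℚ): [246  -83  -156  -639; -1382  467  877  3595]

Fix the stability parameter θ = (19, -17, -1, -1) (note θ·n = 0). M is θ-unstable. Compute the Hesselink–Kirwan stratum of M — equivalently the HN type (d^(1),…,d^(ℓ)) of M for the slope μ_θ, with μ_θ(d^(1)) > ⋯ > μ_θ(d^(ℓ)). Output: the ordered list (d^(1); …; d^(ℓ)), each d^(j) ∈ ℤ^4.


Interval decomposition of M: I[1,1], I[1,4]^2, I[2,2], I[3,3]^2.
HN type (ℓ=4): μ^(1)=19; μ^(2)=0; μ^(3)=-1; μ^(4)=-17

((1, 0, 0, 0); (2, 2, 2, 2); (0, 0, 2, 0); (0, 1, 0, 0))


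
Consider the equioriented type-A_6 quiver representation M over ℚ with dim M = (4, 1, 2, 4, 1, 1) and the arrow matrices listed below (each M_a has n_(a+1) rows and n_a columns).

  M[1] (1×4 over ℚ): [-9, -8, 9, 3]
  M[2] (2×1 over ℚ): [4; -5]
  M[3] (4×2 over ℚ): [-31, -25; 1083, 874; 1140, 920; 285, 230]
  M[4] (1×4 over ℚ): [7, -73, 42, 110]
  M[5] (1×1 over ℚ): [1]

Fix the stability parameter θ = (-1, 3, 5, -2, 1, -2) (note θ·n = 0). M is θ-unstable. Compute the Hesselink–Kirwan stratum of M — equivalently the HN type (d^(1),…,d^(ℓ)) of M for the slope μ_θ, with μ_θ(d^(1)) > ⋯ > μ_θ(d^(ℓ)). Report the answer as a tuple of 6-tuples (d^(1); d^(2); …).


Barcode: M ≅ I[1,1]^3, I[1,6], I[3,4], I[4,4]^2. HN layers by μ_θ (4 steps, strictly decreasing):
  μ^(1)=3/2; μ^(2)=1; μ^(3)=-1; μ^(4)=-2

((0, 0, 1, 1, 0, 0); (0, 1, 1, 1, 1, 1); (4, 0, 0, 0, 0, 0); (0, 0, 0, 2, 0, 0))


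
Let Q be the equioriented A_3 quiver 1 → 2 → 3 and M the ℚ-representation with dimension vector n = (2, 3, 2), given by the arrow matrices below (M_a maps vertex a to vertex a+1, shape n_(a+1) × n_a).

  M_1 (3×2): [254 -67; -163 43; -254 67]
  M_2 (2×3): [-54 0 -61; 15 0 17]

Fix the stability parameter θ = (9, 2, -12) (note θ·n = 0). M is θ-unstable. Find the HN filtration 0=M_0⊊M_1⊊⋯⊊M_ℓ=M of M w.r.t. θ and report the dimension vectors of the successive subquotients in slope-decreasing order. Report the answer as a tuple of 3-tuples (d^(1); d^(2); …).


Via rank(M_{q-1}∘⋯∘M_p): M ≅ I[1,2], I[1,3], I[2,3].
μ_θ-semistable layers: μ^(1)=11/2; μ^(2)=-1/3; μ^(3)=-5

((1, 1, 0); (1, 1, 1); (0, 1, 1))


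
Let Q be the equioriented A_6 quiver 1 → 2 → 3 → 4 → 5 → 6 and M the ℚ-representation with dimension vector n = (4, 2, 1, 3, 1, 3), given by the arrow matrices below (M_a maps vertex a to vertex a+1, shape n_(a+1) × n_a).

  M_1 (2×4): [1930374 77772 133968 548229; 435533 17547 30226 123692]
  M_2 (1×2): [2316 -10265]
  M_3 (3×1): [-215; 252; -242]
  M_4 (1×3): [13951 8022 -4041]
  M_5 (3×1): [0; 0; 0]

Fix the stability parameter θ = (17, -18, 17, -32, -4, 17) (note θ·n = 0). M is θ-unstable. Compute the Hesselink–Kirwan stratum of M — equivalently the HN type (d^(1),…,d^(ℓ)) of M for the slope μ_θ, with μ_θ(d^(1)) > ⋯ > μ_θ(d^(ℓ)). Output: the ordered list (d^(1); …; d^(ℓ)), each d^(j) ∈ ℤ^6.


Via rank(M_{q-1}∘⋯∘M_p): M ≅ I[1,1]^2, I[1,2], I[1,5], I[4,4]^2, I[6,6]^3.
μ_θ-semistable layers: μ^(1)=17; μ^(2)=-1/2; μ^(3)=-4; μ^(4)=-32

((2, 0, 0, 0, 0, 3); (1, 1, 0, 0, 0, 0); (1, 1, 1, 1, 1, 0); (0, 0, 0, 2, 0, 0))


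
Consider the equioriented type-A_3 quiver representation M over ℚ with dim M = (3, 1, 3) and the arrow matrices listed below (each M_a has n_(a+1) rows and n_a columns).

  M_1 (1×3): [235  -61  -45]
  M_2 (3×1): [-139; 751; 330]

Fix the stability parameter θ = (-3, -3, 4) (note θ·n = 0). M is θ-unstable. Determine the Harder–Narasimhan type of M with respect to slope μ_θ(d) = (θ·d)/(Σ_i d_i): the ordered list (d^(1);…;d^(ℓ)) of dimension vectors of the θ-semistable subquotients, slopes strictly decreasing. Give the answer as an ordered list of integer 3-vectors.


Barcode: M ≅ I[1,1]^2, I[1,3], I[3,3]^2. HN layers by μ_θ (2 steps, strictly decreasing):
  μ^(1)=4; μ^(2)=-3

((0, 0, 3); (3, 1, 0))


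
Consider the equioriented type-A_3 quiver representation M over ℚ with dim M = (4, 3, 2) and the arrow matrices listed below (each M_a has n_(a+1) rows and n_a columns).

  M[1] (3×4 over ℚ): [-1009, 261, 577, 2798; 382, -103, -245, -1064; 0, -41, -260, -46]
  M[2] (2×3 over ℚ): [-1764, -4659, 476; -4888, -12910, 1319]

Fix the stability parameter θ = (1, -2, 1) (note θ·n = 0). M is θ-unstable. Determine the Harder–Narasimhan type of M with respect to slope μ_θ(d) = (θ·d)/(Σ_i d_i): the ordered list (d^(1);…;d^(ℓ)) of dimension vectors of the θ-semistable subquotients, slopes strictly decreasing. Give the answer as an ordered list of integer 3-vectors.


Via rank(M_{q-1}∘⋯∘M_p): M ≅ I[1,1], I[1,2], I[1,3]^2.
μ_θ-semistable layers: μ^(1)=1; μ^(2)=-1/2

((1, 0, 2); (3, 3, 0))


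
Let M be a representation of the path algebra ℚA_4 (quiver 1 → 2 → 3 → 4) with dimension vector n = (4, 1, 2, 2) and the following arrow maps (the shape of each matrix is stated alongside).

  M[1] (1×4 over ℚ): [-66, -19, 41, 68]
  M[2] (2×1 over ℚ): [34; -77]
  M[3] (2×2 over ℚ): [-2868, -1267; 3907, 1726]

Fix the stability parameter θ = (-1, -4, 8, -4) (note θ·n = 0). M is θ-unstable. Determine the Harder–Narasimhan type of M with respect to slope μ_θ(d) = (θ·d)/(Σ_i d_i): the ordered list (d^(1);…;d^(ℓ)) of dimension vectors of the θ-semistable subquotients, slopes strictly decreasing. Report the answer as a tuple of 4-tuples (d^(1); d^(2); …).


Via rank(M_{q-1}∘⋯∘M_p): M ≅ I[1,1]^3, I[1,4], I[3,4].
μ_θ-semistable layers: μ^(1)=2; μ^(2)=-1; μ^(3)=-5/2

((0, 0, 2, 2); (3, 0, 0, 0); (1, 1, 0, 0))


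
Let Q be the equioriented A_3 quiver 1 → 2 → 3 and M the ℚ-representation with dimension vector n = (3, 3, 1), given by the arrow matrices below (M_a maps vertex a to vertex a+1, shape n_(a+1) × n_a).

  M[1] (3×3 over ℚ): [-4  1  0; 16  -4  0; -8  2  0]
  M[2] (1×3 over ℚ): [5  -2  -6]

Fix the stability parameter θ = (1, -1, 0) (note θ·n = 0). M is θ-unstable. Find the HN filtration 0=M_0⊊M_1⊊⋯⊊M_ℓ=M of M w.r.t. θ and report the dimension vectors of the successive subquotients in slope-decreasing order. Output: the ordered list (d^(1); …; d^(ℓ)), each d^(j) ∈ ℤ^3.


Barcode: M ≅ I[1,1]^2, I[1,3], I[2,2]^2. HN layers by μ_θ (3 steps, strictly decreasing):
  μ^(1)=1; μ^(2)=0; μ^(3)=-1

((2, 0, 0); (1, 1, 1); (0, 2, 0))


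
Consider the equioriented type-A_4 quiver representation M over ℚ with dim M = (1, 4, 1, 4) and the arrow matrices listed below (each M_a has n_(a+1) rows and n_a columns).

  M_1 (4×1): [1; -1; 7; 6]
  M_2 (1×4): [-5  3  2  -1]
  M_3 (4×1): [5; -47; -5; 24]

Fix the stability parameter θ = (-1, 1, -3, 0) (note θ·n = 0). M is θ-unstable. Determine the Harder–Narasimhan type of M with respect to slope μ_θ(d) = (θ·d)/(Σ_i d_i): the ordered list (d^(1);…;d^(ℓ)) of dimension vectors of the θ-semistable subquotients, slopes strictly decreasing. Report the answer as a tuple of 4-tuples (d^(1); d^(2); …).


Via rank(M_{q-1}∘⋯∘M_p): M ≅ I[1,2], I[2,2]^2, I[2,4], I[4,4]^3.
μ_θ-semistable layers: μ^(1)=1; μ^(2)=0; μ^(3)=-1

((0, 3, 0, 0); (0, 0, 0, 4); (1, 1, 1, 0))


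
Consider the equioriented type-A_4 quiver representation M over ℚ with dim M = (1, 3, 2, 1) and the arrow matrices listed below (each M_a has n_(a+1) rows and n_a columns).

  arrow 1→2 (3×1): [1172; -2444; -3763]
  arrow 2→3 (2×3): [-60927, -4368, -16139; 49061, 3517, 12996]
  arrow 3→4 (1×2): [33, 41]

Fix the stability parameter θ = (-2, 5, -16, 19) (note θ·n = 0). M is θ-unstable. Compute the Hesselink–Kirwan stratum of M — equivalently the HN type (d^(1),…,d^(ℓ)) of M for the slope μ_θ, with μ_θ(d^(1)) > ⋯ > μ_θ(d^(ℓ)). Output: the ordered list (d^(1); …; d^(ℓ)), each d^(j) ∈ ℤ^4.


Via rank(M_{q-1}∘⋯∘M_p): M ≅ I[1,4], I[2,2], I[2,3].
μ_θ-semistable layers: μ^(1)=19; μ^(2)=5; μ^(3)=-13/3; μ^(4)=-11/2

((0, 0, 0, 1); (0, 1, 0, 0); (1, 1, 1, 0); (0, 1, 1, 0))


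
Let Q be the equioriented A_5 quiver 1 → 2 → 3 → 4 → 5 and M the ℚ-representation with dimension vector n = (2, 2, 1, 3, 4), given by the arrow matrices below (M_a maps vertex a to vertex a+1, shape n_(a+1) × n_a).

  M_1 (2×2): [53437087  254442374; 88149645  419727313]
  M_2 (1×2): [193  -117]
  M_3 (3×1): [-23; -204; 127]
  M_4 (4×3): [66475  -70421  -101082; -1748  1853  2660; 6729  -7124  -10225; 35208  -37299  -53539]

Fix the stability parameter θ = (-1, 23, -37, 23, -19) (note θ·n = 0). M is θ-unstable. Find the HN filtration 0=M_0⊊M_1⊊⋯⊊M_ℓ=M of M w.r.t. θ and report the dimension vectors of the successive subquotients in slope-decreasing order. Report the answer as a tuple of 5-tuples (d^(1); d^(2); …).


Barcode: M ≅ I[1,2], I[1,5], I[4,5]^2, I[5,5]. HN layers by μ_θ (5 steps, strictly decreasing):
  μ^(1)=23; μ^(2)=2; μ^(3)=-1; μ^(4)=-5; μ^(5)=-19

((0, 1, 0, 0, 0); (0, 0, 0, 3, 3); (1, 0, 0, 0, 0); (1, 1, 1, 0, 0); (0, 0, 0, 0, 1))


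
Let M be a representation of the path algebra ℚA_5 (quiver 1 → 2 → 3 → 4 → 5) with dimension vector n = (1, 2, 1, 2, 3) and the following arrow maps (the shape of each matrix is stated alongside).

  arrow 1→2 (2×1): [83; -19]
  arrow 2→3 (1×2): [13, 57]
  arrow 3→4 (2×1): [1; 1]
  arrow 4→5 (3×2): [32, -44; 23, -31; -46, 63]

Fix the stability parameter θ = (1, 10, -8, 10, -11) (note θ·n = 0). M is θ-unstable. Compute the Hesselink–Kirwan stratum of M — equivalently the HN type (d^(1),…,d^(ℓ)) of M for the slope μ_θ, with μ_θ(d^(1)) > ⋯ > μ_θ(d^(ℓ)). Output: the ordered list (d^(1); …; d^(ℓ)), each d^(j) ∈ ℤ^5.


Via rank(M_{q-1}∘⋯∘M_p): M ≅ I[1,5], I[2,2], I[4,5], I[5,5].
μ_θ-semistable layers: μ^(1)=10; μ^(2)=2/5; μ^(3)=-1/2; μ^(4)=-11

((0, 1, 0, 0, 0); (1, 1, 1, 1, 1); (0, 0, 0, 1, 1); (0, 0, 0, 0, 1))


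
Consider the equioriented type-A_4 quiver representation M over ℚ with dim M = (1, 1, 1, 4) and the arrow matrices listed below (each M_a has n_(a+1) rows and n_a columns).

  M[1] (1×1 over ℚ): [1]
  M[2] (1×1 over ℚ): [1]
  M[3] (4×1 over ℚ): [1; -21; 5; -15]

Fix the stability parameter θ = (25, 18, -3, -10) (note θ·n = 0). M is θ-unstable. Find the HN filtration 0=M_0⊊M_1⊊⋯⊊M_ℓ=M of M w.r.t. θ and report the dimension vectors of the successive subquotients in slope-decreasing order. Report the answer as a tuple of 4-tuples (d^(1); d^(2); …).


Barcode: M ≅ I[1,4], I[4,4]^3. HN layers by μ_θ (2 steps, strictly decreasing):
  μ^(1)=15/2; μ^(2)=-10

((1, 1, 1, 1); (0, 0, 0, 3))


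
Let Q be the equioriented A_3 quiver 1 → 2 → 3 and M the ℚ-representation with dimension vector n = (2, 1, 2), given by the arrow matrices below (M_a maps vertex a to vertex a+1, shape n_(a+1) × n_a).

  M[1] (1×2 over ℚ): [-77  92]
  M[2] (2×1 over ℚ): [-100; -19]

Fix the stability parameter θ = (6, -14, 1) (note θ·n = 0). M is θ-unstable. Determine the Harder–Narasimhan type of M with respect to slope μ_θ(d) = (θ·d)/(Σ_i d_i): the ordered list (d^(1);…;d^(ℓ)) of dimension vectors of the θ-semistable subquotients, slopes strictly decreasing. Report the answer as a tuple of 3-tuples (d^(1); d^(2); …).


Interval decomposition of M: I[1,1], I[1,3], I[3,3].
HN type (ℓ=3): μ^(1)=6; μ^(2)=1; μ^(3)=-4

((1, 0, 0); (0, 0, 2); (1, 1, 0))


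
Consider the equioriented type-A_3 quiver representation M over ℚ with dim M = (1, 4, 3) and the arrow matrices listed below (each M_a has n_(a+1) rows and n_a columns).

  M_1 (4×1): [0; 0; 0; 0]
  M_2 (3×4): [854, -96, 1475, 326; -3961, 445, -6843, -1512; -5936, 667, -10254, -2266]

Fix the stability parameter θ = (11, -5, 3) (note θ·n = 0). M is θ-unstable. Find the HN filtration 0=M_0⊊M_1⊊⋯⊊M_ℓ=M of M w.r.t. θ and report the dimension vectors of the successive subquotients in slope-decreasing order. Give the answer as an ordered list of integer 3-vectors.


Interval decomposition of M: I[1,1], I[2,2], I[2,3]^3.
HN type (ℓ=3): μ^(1)=11; μ^(2)=3; μ^(3)=-5

((1, 0, 0); (0, 0, 3); (0, 4, 0))


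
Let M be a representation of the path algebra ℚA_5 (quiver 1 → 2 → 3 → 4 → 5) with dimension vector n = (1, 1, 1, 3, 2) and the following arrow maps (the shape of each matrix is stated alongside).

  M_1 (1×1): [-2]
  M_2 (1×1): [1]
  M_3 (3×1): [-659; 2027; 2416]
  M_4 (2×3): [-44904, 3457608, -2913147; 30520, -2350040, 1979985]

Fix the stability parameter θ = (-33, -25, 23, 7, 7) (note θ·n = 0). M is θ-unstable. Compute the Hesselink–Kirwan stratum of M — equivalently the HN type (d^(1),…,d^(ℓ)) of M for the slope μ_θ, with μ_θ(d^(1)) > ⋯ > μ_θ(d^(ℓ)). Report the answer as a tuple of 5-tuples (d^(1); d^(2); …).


Via rank(M_{q-1}∘⋯∘M_p): M ≅ I[1,4], I[4,4], I[4,5], I[5,5].
μ_θ-semistable layers: μ^(1)=15; μ^(2)=7; μ^(3)=-25; μ^(4)=-33

((0, 0, 1, 1, 0); (0, 0, 0, 2, 2); (0, 1, 0, 0, 0); (1, 0, 0, 0, 0))


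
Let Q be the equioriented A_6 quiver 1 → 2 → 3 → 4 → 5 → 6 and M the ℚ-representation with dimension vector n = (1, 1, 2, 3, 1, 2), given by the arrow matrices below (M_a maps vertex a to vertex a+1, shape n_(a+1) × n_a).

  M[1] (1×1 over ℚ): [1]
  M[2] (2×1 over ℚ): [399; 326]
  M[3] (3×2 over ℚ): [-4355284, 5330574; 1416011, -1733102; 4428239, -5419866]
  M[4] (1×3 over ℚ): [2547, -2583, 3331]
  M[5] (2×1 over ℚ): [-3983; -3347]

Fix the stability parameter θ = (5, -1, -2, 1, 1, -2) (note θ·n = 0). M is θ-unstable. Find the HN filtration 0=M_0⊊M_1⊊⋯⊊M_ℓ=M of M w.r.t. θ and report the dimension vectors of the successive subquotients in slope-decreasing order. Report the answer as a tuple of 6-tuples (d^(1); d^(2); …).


Via rank(M_{q-1}∘⋯∘M_p): M ≅ I[1,4], I[3,6], I[4,4], I[6,6].
μ_θ-semistable layers: μ^(1)=1; μ^(2)=2/3; μ^(3)=0; μ^(4)=-2

((0, 0, 0, 2, 0, 0); (1, 1, 1, 0, 0, 0); (0, 0, 0, 1, 1, 1); (0, 0, 1, 0, 0, 1))
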